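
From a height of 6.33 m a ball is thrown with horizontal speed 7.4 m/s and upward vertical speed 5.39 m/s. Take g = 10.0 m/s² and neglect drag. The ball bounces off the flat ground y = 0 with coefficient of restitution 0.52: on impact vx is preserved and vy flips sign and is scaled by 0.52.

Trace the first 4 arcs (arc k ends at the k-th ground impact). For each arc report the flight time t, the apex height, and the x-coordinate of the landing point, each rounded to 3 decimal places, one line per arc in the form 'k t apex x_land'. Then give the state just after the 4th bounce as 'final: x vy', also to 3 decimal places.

Arc 1: start y=6.330, vy=5.390 → t=1.787, apex=7.783, x_land=13.221, impact vy=-12.476
  bounce: vy ← 0.52·12.476 = 6.488
Arc 2: start y=0.000, vy=6.488 → t=1.298, apex=2.104, x_land=22.822, impact vy=-6.488
  bounce: vy ← 0.52·6.488 = 3.374
Arc 3: start y=0.000, vy=3.374 → t=0.675, apex=0.569, x_land=27.815, impact vy=-3.374
  bounce: vy ← 0.52·3.374 = 1.754
Arc 4: start y=0.000, vy=1.754 → t=0.351, apex=0.154, x_land=30.412, impact vy=-1.754
  bounce: vy ← 0.52·1.754 = 0.912

1 1.787 7.783 13.221
2 1.298 2.104 22.822
3 0.675 0.569 27.815
4 0.351 0.154 30.412
final: 30.412 0.912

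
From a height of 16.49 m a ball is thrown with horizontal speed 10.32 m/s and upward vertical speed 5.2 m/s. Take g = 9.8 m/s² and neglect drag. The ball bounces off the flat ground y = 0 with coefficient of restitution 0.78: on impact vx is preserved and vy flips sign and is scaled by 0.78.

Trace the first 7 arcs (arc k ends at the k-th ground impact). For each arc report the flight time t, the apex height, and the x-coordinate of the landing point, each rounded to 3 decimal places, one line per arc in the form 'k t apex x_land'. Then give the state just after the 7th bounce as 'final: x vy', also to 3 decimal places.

Arc 1: start y=16.490, vy=5.200 → t=2.440, apex=17.870, x_land=25.184, impact vy=-18.715
  bounce: vy ← 0.78·18.715 = 14.598
Arc 2: start y=0.000, vy=14.598 → t=2.979, apex=10.872, x_land=55.928, impact vy=-14.598
  bounce: vy ← 0.78·14.598 = 11.386
Arc 3: start y=0.000, vy=11.386 → t=2.324, apex=6.614, x_land=79.908, impact vy=-11.386
  bounce: vy ← 0.78·11.386 = 8.881
Arc 4: start y=0.000, vy=8.881 → t=1.812, apex=4.024, x_land=98.613, impact vy=-8.881
  bounce: vy ← 0.78·8.881 = 6.927
Arc 5: start y=0.000, vy=6.927 → t=1.414, apex=2.448, x_land=113.203, impact vy=-6.927
  bounce: vy ← 0.78·6.927 = 5.403
Arc 6: start y=0.000, vy=5.403 → t=1.103, apex=1.490, x_land=124.583, impact vy=-5.403
  bounce: vy ← 0.78·5.403 = 4.215
Arc 7: start y=0.000, vy=4.215 → t=0.860, apex=0.906, x_land=133.459, impact vy=-4.215
  bounce: vy ← 0.78·4.215 = 3.287

1 2.440 17.870 25.184
2 2.979 10.872 55.928
3 2.324 6.614 79.908
4 1.812 4.024 98.613
5 1.414 2.448 113.203
6 1.103 1.490 124.583
7 0.860 0.906 133.459
final: 133.459 3.287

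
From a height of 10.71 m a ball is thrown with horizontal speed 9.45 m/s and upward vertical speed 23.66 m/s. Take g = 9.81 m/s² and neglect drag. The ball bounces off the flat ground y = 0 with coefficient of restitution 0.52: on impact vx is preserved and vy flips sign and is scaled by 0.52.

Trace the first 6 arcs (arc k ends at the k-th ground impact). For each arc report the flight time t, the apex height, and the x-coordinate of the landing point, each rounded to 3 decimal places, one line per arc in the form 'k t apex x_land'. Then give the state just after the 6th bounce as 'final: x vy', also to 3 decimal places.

1 5.240 39.242 49.521
2 2.942 10.611 77.319
3 1.530 2.869 91.775
4 0.795 0.776 99.291
5 0.414 0.210 103.200
6 0.215 0.057 105.233
final: 105.233 0.549

Arc 1: start y=10.710, vy=23.660 → t=5.240, apex=39.242, x_land=49.521, impact vy=-27.748
  bounce: vy ← 0.52·27.748 = 14.429
Arc 2: start y=0.000, vy=14.429 → t=2.942, apex=10.611, x_land=77.319, impact vy=-14.429
  bounce: vy ← 0.52·14.429 = 7.503
Arc 3: start y=0.000, vy=7.503 → t=1.530, apex=2.869, x_land=91.775, impact vy=-7.503
  bounce: vy ← 0.52·7.503 = 3.902
Arc 4: start y=0.000, vy=3.902 → t=0.795, apex=0.776, x_land=99.291, impact vy=-3.902
  bounce: vy ← 0.52·3.902 = 2.029
Arc 5: start y=0.000, vy=2.029 → t=0.414, apex=0.210, x_land=103.200, impact vy=-2.029
  bounce: vy ← 0.52·2.029 = 1.055
Arc 6: start y=0.000, vy=1.055 → t=0.215, apex=0.057, x_land=105.233, impact vy=-1.055
  bounce: vy ← 0.52·1.055 = 0.549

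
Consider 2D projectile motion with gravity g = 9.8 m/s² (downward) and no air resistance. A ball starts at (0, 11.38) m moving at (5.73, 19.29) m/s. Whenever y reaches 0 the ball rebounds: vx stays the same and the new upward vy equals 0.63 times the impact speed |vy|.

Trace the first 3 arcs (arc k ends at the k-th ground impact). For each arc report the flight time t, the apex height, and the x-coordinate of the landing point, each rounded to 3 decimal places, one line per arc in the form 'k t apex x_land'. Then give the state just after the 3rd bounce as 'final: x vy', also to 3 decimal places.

1 4.458 30.365 25.543
2 3.137 12.052 43.515
3 1.976 4.783 54.838
final: 54.838 6.100

Arc 1: start y=11.380, vy=19.290 → t=4.458, apex=30.365, x_land=25.543, impact vy=-24.396
  bounce: vy ← 0.63·24.396 = 15.369
Arc 2: start y=0.000, vy=15.369 → t=3.137, apex=12.052, x_land=43.515, impact vy=-15.369
  bounce: vy ← 0.63·15.369 = 9.683
Arc 3: start y=0.000, vy=9.683 → t=1.976, apex=4.783, x_land=54.838, impact vy=-9.683
  bounce: vy ← 0.63·9.683 = 6.100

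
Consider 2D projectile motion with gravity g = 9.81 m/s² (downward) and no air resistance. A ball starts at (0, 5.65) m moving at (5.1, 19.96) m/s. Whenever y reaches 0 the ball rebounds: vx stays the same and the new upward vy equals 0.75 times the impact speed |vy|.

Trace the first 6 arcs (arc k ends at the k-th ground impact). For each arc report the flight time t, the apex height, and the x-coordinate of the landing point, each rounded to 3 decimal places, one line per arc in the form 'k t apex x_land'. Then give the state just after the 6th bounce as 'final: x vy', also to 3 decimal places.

1 4.335 25.956 22.109
2 3.451 14.600 39.707
3 2.588 8.213 52.905
4 1.941 4.620 62.804
5 1.456 2.599 70.228
6 1.092 1.462 75.796
final: 75.796 4.016

Arc 1: start y=5.650, vy=19.960 → t=4.335, apex=25.956, x_land=22.109, impact vy=-22.567
  bounce: vy ← 0.75·22.567 = 16.925
Arc 2: start y=0.000, vy=16.925 → t=3.451, apex=14.600, x_land=39.707, impact vy=-16.925
  bounce: vy ← 0.75·16.925 = 12.694
Arc 3: start y=0.000, vy=12.694 → t=2.588, apex=8.213, x_land=52.905, impact vy=-12.694
  bounce: vy ← 0.75·12.694 = 9.520
Arc 4: start y=0.000, vy=9.520 → t=1.941, apex=4.620, x_land=62.804, impact vy=-9.520
  bounce: vy ← 0.75·9.520 = 7.140
Arc 5: start y=0.000, vy=7.140 → t=1.456, apex=2.599, x_land=70.228, impact vy=-7.140
  bounce: vy ← 0.75·7.140 = 5.355
Arc 6: start y=0.000, vy=5.355 → t=1.092, apex=1.462, x_land=75.796, impact vy=-5.355
  bounce: vy ← 0.75·5.355 = 4.016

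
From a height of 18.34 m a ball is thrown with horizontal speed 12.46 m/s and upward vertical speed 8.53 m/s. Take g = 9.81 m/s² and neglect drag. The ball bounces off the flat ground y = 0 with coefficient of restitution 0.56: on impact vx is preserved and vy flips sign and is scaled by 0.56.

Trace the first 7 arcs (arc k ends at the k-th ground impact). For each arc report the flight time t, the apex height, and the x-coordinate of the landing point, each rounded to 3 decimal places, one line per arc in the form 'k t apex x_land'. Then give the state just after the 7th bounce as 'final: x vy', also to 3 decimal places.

Arc 1: start y=18.340, vy=8.530 → t=2.990, apex=22.049, x_land=37.252, impact vy=-20.799
  bounce: vy ← 0.56·20.799 = 11.647
Arc 2: start y=0.000, vy=11.647 → t=2.375, apex=6.914, x_land=66.839, impact vy=-11.647
  bounce: vy ← 0.56·11.647 = 6.523
Arc 3: start y=0.000, vy=6.523 → t=1.330, apex=2.168, x_land=83.408, impact vy=-6.523
  bounce: vy ← 0.56·6.523 = 3.653
Arc 4: start y=0.000, vy=3.653 → t=0.745, apex=0.680, x_land=92.686, impact vy=-3.653
  bounce: vy ← 0.56·3.653 = 2.045
Arc 5: start y=0.000, vy=2.045 → t=0.417, apex=0.213, x_land=97.882, impact vy=-2.045
  bounce: vy ← 0.56·2.045 = 1.145
Arc 6: start y=0.000, vy=1.145 → t=0.234, apex=0.067, x_land=100.792, impact vy=-1.145
  bounce: vy ← 0.56·1.145 = 0.641
Arc 7: start y=0.000, vy=0.641 → t=0.131, apex=0.021, x_land=102.422, impact vy=-0.641
  bounce: vy ← 0.56·0.641 = 0.359

1 2.990 22.049 37.252
2 2.375 6.914 66.839
3 1.330 2.168 83.408
4 0.745 0.680 92.686
5 0.417 0.213 97.882
6 0.234 0.067 100.792
7 0.131 0.021 102.422
final: 102.422 0.359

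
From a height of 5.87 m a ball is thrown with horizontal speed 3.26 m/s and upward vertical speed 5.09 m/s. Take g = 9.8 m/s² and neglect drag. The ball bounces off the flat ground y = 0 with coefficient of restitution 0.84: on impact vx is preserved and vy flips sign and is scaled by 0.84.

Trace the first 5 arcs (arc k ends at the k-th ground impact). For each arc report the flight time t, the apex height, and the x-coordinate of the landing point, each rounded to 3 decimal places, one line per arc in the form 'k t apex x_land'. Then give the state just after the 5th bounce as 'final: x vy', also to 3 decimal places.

Arc 1: start y=5.870, vy=5.090 → t=1.731, apex=7.192, x_land=5.643, impact vy=-11.873
  bounce: vy ← 0.84·11.873 = 9.973
Arc 2: start y=0.000, vy=9.973 → t=2.035, apex=5.075, x_land=12.278, impact vy=-9.973
  bounce: vy ← 0.84·9.973 = 8.377
Arc 3: start y=0.000, vy=8.377 → t=1.710, apex=3.581, x_land=17.851, impact vy=-8.377
  bounce: vy ← 0.84·8.377 = 7.037
Arc 4: start y=0.000, vy=7.037 → t=1.436, apex=2.526, x_land=22.533, impact vy=-7.037
  bounce: vy ← 0.84·7.037 = 5.911
Arc 5: start y=0.000, vy=5.911 → t=1.206, apex=1.783, x_land=26.466, impact vy=-5.911
  bounce: vy ← 0.84·5.911 = 4.965

1 1.731 7.192 5.643
2 2.035 5.075 12.278
3 1.710 3.581 17.851
4 1.436 2.526 22.533
5 1.206 1.783 26.466
final: 26.466 4.965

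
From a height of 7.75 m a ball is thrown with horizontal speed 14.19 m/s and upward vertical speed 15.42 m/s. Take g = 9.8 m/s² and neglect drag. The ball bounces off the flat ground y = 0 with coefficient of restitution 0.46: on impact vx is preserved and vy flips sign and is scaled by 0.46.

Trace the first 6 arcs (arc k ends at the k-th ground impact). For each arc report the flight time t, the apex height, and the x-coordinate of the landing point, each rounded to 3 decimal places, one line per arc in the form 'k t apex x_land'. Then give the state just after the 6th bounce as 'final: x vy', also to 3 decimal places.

Arc 1: start y=7.750, vy=15.420 → t=3.588, apex=19.881, x_land=50.911, impact vy=-19.740
  bounce: vy ← 0.46·19.740 = 9.081
Arc 2: start y=0.000, vy=9.081 → t=1.853, apex=4.207, x_land=77.207, impact vy=-9.081
  bounce: vy ← 0.46·9.081 = 4.177
Arc 3: start y=0.000, vy=4.177 → t=0.852, apex=0.890, x_land=89.303, impact vy=-4.177
  bounce: vy ← 0.46·4.177 = 1.921
Arc 4: start y=0.000, vy=1.921 → t=0.392, apex=0.188, x_land=94.868, impact vy=-1.921
  bounce: vy ← 0.46·1.921 = 0.884
Arc 5: start y=0.000, vy=0.884 → t=0.180, apex=0.040, x_land=97.427, impact vy=-0.884
  bounce: vy ← 0.46·0.884 = 0.407
Arc 6: start y=0.000, vy=0.407 → t=0.083, apex=0.008, x_land=98.605, impact vy=-0.407
  bounce: vy ← 0.46·0.407 = 0.187

1 3.588 19.881 50.911
2 1.853 4.207 77.207
3 0.852 0.890 89.303
4 0.392 0.188 94.868
5 0.180 0.040 97.427
6 0.083 0.008 98.605
final: 98.605 0.187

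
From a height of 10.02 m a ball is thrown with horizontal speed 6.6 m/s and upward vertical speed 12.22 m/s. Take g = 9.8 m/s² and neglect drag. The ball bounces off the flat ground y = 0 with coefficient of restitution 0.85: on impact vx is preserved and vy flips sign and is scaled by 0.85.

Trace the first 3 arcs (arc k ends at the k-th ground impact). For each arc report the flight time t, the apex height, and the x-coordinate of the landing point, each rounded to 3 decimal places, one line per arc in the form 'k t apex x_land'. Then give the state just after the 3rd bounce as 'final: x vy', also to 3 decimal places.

Arc 1: start y=10.020, vy=12.220 → t=3.144, apex=17.639, x_land=20.752, impact vy=-18.594
  bounce: vy ← 0.85·18.594 = 15.805
Arc 2: start y=0.000, vy=15.805 → t=3.225, apex=12.744, x_land=42.040, impact vy=-15.805
  bounce: vy ← 0.85·15.805 = 13.434
Arc 3: start y=0.000, vy=13.434 → t=2.742, apex=9.208, x_land=60.134, impact vy=-13.434
  bounce: vy ← 0.85·13.434 = 11.419

1 3.144 17.639 20.752
2 3.225 12.744 42.040
3 2.742 9.208 60.134
final: 60.134 11.419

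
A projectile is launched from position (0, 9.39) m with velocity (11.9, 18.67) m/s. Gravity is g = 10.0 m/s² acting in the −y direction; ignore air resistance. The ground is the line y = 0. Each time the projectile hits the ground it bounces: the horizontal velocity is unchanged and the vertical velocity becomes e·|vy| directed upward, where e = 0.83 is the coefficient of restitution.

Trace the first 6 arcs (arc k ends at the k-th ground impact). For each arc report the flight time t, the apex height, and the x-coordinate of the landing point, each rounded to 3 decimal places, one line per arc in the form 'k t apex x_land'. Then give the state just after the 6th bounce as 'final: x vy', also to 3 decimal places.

Arc 1: start y=9.390, vy=18.670 → t=4.183, apex=26.818, x_land=49.777, impact vy=-23.160
  bounce: vy ← 0.83·23.160 = 19.223
Arc 2: start y=0.000, vy=19.223 → t=3.845, apex=18.475, x_land=95.527, impact vy=-19.223
  bounce: vy ← 0.83·19.223 = 15.955
Arc 3: start y=0.000, vy=15.955 → t=3.191, apex=12.728, x_land=133.499, impact vy=-15.955
  bounce: vy ← 0.83·15.955 = 13.242
Arc 4: start y=0.000, vy=13.242 → t=2.648, apex=8.768, x_land=165.016, impact vy=-13.242
  bounce: vy ← 0.83·13.242 = 10.991
Arc 5: start y=0.000, vy=10.991 → t=2.198, apex=6.040, x_land=191.175, impact vy=-10.991
  bounce: vy ← 0.83·10.991 = 9.123
Arc 6: start y=0.000, vy=9.123 → t=1.825, apex=4.161, x_land=212.887, impact vy=-9.123
  bounce: vy ← 0.83·9.123 = 7.572

1 4.183 26.818 49.777
2 3.845 18.475 95.527
3 3.191 12.728 133.499
4 2.648 8.768 165.016
5 2.198 6.040 191.175
6 1.825 4.161 212.887
final: 212.887 7.572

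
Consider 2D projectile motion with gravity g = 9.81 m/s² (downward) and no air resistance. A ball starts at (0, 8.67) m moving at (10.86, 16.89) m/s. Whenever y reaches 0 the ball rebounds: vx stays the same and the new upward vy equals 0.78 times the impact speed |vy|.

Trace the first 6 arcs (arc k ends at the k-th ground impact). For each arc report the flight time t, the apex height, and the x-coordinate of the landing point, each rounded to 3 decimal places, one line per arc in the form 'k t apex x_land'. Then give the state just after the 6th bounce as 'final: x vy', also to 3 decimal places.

Arc 1: start y=8.670, vy=16.890 → t=3.897, apex=23.210, x_land=42.321, impact vy=-21.340
  bounce: vy ← 0.78·21.340 = 16.645
Arc 2: start y=0.000, vy=16.645 → t=3.393, apex=14.121, x_land=79.174, impact vy=-16.645
  bounce: vy ← 0.78·16.645 = 12.983
Arc 3: start y=0.000, vy=12.983 → t=2.647, apex=8.591, x_land=107.920, impact vy=-12.983
  bounce: vy ← 0.78·12.983 = 10.127
Arc 4: start y=0.000, vy=10.127 → t=2.065, apex=5.227, x_land=130.341, impact vy=-10.127
  bounce: vy ← 0.78·10.127 = 7.899
Arc 5: start y=0.000, vy=7.899 → t=1.610, apex=3.180, x_land=147.829, impact vy=-7.899
  bounce: vy ← 0.78·7.899 = 6.161
Arc 6: start y=0.000, vy=6.161 → t=1.256, apex=1.935, x_land=161.471, impact vy=-6.161
  bounce: vy ← 0.78·6.161 = 4.806

1 3.897 23.210 42.321
2 3.393 14.121 79.174
3 2.647 8.591 107.920
4 2.065 5.227 130.341
5 1.610 3.180 147.829
6 1.256 1.935 161.471
final: 161.471 4.806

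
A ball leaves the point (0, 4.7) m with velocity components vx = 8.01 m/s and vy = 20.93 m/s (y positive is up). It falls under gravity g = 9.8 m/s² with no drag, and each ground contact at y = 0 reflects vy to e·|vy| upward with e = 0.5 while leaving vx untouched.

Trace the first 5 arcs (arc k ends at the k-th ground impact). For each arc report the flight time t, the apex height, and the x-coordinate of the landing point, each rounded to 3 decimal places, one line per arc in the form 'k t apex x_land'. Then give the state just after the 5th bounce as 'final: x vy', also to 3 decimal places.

1 4.485 27.050 35.927
2 2.350 6.763 54.747
3 1.175 1.691 64.157
4 0.587 0.423 68.862
5 0.294 0.106 71.215
final: 71.215 0.720

Arc 1: start y=4.700, vy=20.930 → t=4.485, apex=27.050, x_land=35.927, impact vy=-23.026
  bounce: vy ← 0.5·23.026 = 11.513
Arc 2: start y=0.000, vy=11.513 → t=2.350, apex=6.763, x_land=54.747, impact vy=-11.513
  bounce: vy ← 0.5·11.513 = 5.756
Arc 3: start y=0.000, vy=5.756 → t=1.175, apex=1.691, x_land=64.157, impact vy=-5.756
  bounce: vy ← 0.5·5.756 = 2.878
Arc 4: start y=0.000, vy=2.878 → t=0.587, apex=0.423, x_land=68.862, impact vy=-2.878
  bounce: vy ← 0.5·2.878 = 1.439
Arc 5: start y=0.000, vy=1.439 → t=0.294, apex=0.106, x_land=71.215, impact vy=-1.439
  bounce: vy ← 0.5·1.439 = 0.720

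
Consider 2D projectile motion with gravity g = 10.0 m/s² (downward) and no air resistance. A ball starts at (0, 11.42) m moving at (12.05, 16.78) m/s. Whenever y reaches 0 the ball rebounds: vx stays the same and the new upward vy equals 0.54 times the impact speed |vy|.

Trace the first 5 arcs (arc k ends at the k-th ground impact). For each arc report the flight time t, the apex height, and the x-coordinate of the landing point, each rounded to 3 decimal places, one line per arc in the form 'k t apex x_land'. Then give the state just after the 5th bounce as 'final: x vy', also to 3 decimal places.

1 3.936 25.498 47.432
2 2.439 7.435 76.821
3 1.317 2.168 92.691
4 0.711 0.632 101.260
5 0.384 0.184 105.888
final: 105.888 1.037

Arc 1: start y=11.420, vy=16.780 → t=3.936, apex=25.498, x_land=47.432, impact vy=-22.582
  bounce: vy ← 0.54·22.582 = 12.195
Arc 2: start y=0.000, vy=12.195 → t=2.439, apex=7.435, x_land=76.821, impact vy=-12.195
  bounce: vy ← 0.54·12.195 = 6.585
Arc 3: start y=0.000, vy=6.585 → t=1.317, apex=2.168, x_land=92.691, impact vy=-6.585
  bounce: vy ← 0.54·6.585 = 3.556
Arc 4: start y=0.000, vy=3.556 → t=0.711, apex=0.632, x_land=101.260, impact vy=-3.556
  bounce: vy ← 0.54·3.556 = 1.920
Arc 5: start y=0.000, vy=1.920 → t=0.384, apex=0.184, x_land=105.888, impact vy=-1.920
  bounce: vy ← 0.54·1.920 = 1.037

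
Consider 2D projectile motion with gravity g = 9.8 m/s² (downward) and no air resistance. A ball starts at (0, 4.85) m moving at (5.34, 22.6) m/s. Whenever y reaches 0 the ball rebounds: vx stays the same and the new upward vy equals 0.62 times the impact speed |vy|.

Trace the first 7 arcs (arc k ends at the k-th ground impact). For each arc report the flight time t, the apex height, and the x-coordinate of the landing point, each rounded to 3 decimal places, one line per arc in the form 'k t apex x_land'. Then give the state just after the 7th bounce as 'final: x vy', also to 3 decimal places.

Arc 1: start y=4.850, vy=22.600 → t=4.818, apex=30.909, x_land=25.726, impact vy=-24.613
  bounce: vy ← 0.62·24.613 = 15.260
Arc 2: start y=0.000, vy=15.260 → t=3.114, apex=11.881, x_land=42.357, impact vy=-15.260
  bounce: vy ← 0.62·15.260 = 9.461
Arc 3: start y=0.000, vy=9.461 → t=1.931, apex=4.567, x_land=52.668, impact vy=-9.461
  bounce: vy ← 0.62·9.461 = 5.866
Arc 4: start y=0.000, vy=5.866 → t=1.197, apex=1.756, x_land=59.061, impact vy=-5.866
  bounce: vy ← 0.62·5.866 = 3.637
Arc 5: start y=0.000, vy=3.637 → t=0.742, apex=0.675, x_land=63.024, impact vy=-3.637
  bounce: vy ← 0.62·3.637 = 2.255
Arc 6: start y=0.000, vy=2.255 → t=0.460, apex=0.259, x_land=65.482, impact vy=-2.255
  bounce: vy ← 0.62·2.255 = 1.398
Arc 7: start y=0.000, vy=1.398 → t=0.285, apex=0.100, x_land=67.005, impact vy=-1.398
  bounce: vy ← 0.62·1.398 = 0.867

1 4.818 30.909 25.726
2 3.114 11.881 42.357
3 1.931 4.567 52.668
4 1.197 1.756 59.061
5 0.742 0.675 63.024
6 0.460 0.259 65.482
7 0.285 0.100 67.005
final: 67.005 0.867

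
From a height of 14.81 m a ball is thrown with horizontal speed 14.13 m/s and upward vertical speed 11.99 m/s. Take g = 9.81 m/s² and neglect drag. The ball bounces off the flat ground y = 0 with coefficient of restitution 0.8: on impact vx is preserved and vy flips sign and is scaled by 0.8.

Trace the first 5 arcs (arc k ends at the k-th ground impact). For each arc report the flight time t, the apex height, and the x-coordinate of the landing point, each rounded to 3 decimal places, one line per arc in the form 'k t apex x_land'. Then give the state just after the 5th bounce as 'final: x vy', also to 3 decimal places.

1 3.347 22.137 47.288
2 3.399 14.168 95.317
3 2.719 9.067 133.741
4 2.175 5.803 164.479
5 1.740 3.714 189.070
final: 189.070 6.829

Arc 1: start y=14.810, vy=11.990 → t=3.347, apex=22.137, x_land=47.288, impact vy=-20.841
  bounce: vy ← 0.8·20.841 = 16.673
Arc 2: start y=0.000, vy=16.673 → t=3.399, apex=14.168, x_land=95.317, impact vy=-16.673
  bounce: vy ← 0.8·16.673 = 13.338
Arc 3: start y=0.000, vy=13.338 → t=2.719, apex=9.067, x_land=133.741, impact vy=-13.338
  bounce: vy ← 0.8·13.338 = 10.670
Arc 4: start y=0.000, vy=10.670 → t=2.175, apex=5.803, x_land=164.479, impact vy=-10.670
  bounce: vy ← 0.8·10.670 = 8.536
Arc 5: start y=0.000, vy=8.536 → t=1.740, apex=3.714, x_land=189.070, impact vy=-8.536
  bounce: vy ← 0.8·8.536 = 6.829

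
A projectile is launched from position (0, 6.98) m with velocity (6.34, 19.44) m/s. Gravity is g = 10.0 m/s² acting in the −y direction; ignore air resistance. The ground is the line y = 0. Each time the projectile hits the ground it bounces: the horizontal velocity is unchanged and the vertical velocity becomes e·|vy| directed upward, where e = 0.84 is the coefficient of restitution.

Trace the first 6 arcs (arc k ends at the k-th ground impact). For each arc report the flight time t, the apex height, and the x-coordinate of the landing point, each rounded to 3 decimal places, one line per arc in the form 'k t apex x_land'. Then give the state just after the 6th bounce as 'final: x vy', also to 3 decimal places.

1 4.219 25.876 26.748
2 3.822 18.258 50.978
3 3.210 12.883 71.332
4 2.697 9.090 88.429
5 2.265 6.414 102.790
6 1.903 4.526 114.854
final: 114.854 7.992

Arc 1: start y=6.980, vy=19.440 → t=4.219, apex=25.876, x_land=26.748, impact vy=-22.749
  bounce: vy ← 0.84·22.749 = 19.109
Arc 2: start y=0.000, vy=19.109 → t=3.822, apex=18.258, x_land=50.978, impact vy=-19.109
  bounce: vy ← 0.84·19.109 = 16.052
Arc 3: start y=0.000, vy=16.052 → t=3.210, apex=12.883, x_land=71.332, impact vy=-16.052
  bounce: vy ← 0.84·16.052 = 13.483
Arc 4: start y=0.000, vy=13.483 → t=2.697, apex=9.090, x_land=88.429, impact vy=-13.483
  bounce: vy ← 0.84·13.483 = 11.326
Arc 5: start y=0.000, vy=11.326 → t=2.265, apex=6.414, x_land=102.790, impact vy=-11.326
  bounce: vy ← 0.84·11.326 = 9.514
Arc 6: start y=0.000, vy=9.514 → t=1.903, apex=4.526, x_land=114.854, impact vy=-9.514
  bounce: vy ← 0.84·9.514 = 7.992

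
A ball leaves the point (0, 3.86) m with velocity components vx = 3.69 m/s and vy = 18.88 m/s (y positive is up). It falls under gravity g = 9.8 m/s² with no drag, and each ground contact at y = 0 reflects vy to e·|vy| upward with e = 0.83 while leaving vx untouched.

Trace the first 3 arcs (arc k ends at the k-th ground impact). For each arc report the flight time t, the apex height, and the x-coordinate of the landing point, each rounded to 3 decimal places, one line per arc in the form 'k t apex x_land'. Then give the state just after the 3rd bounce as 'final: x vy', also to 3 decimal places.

1 4.048 22.046 14.936
2 3.521 15.188 27.929
3 2.923 10.463 38.713
final: 38.713 11.886

Arc 1: start y=3.860, vy=18.880 → t=4.048, apex=22.046, x_land=14.936, impact vy=-20.787
  bounce: vy ← 0.83·20.787 = 17.253
Arc 2: start y=0.000, vy=17.253 → t=3.521, apex=15.188, x_land=27.929, impact vy=-17.253
  bounce: vy ← 0.83·17.253 = 14.320
Arc 3: start y=0.000, vy=14.320 → t=2.923, apex=10.463, x_land=38.713, impact vy=-14.320
  bounce: vy ← 0.83·14.320 = 11.886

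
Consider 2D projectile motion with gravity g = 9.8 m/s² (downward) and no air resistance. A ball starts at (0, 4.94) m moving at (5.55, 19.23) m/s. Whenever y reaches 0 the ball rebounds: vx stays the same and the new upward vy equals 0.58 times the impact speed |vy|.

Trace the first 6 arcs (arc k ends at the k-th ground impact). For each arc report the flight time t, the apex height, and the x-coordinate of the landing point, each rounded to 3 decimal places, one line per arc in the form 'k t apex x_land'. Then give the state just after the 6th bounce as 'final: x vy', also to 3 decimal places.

1 4.166 23.807 23.124
2 2.557 8.009 37.315
3 1.483 2.694 45.545
4 0.860 0.906 50.319
5 0.499 0.305 53.088
6 0.289 0.103 54.694
final: 54.694 0.822

Arc 1: start y=4.940, vy=19.230 → t=4.166, apex=23.807, x_land=23.124, impact vy=-21.601
  bounce: vy ← 0.58·21.601 = 12.529
Arc 2: start y=0.000, vy=12.529 → t=2.557, apex=8.009, x_land=37.315, impact vy=-12.529
  bounce: vy ← 0.58·12.529 = 7.267
Arc 3: start y=0.000, vy=7.267 → t=1.483, apex=2.694, x_land=45.545, impact vy=-7.267
  bounce: vy ← 0.58·7.267 = 4.215
Arc 4: start y=0.000, vy=4.215 → t=0.860, apex=0.906, x_land=50.319, impact vy=-4.215
  bounce: vy ← 0.58·4.215 = 2.445
Arc 5: start y=0.000, vy=2.445 → t=0.499, apex=0.305, x_land=53.088, impact vy=-2.445
  bounce: vy ← 0.58·2.445 = 1.418
Arc 6: start y=0.000, vy=1.418 → t=0.289, apex=0.103, x_land=54.694, impact vy=-1.418
  bounce: vy ← 0.58·1.418 = 0.822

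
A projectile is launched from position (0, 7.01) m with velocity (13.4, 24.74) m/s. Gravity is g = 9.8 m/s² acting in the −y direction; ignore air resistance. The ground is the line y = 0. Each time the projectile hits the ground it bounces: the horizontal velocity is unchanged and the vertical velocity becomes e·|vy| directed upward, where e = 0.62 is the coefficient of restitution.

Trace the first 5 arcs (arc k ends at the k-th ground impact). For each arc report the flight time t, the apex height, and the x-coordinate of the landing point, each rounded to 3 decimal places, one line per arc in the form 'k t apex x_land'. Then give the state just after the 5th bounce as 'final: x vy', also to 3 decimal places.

1 5.318 38.238 71.261
2 3.464 14.699 117.678
3 2.148 5.650 146.456
4 1.332 2.172 164.299
5 0.826 0.835 175.361
final: 175.361 2.508

Arc 1: start y=7.010, vy=24.740 → t=5.318, apex=38.238, x_land=71.261, impact vy=-27.376
  bounce: vy ← 0.62·27.376 = 16.973
Arc 2: start y=0.000, vy=16.973 → t=3.464, apex=14.699, x_land=117.678, impact vy=-16.973
  bounce: vy ← 0.62·16.973 = 10.523
Arc 3: start y=0.000, vy=10.523 → t=2.148, apex=5.650, x_land=146.456, impact vy=-10.523
  bounce: vy ← 0.62·10.523 = 6.525
Arc 4: start y=0.000, vy=6.525 → t=1.332, apex=2.172, x_land=164.299, impact vy=-6.525
  bounce: vy ← 0.62·6.525 = 4.045
Arc 5: start y=0.000, vy=4.045 → t=0.826, apex=0.835, x_land=175.361, impact vy=-4.045
  bounce: vy ← 0.62·4.045 = 2.508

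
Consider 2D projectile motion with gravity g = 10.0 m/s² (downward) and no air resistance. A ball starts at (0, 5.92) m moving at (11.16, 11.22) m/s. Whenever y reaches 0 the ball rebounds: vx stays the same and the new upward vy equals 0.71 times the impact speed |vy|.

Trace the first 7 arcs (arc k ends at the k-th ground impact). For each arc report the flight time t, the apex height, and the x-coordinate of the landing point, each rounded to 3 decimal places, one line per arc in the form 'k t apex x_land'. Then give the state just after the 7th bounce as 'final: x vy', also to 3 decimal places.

1 2.685 12.214 29.964
2 2.219 6.157 54.733
3 1.576 3.104 72.319
4 1.119 1.565 84.805
5 0.794 0.789 93.670
6 0.564 0.398 99.964
7 0.400 0.200 104.433
final: 104.433 1.422

Arc 1: start y=5.920, vy=11.220 → t=2.685, apex=12.214, x_land=29.964, impact vy=-15.630
  bounce: vy ← 0.71·15.630 = 11.097
Arc 2: start y=0.000, vy=11.097 → t=2.219, apex=6.157, x_land=54.733, impact vy=-11.097
  bounce: vy ← 0.71·11.097 = 7.879
Arc 3: start y=0.000, vy=7.879 → t=1.576, apex=3.104, x_land=72.319, impact vy=-7.879
  bounce: vy ← 0.71·7.879 = 5.594
Arc 4: start y=0.000, vy=5.594 → t=1.119, apex=1.565, x_land=84.805, impact vy=-5.594
  bounce: vy ← 0.71·5.594 = 3.972
Arc 5: start y=0.000, vy=3.972 → t=0.794, apex=0.789, x_land=93.670, impact vy=-3.972
  bounce: vy ← 0.71·3.972 = 2.820
Arc 6: start y=0.000, vy=2.820 → t=0.564, apex=0.398, x_land=99.964, impact vy=-2.820
  bounce: vy ← 0.71·2.820 = 2.002
Arc 7: start y=0.000, vy=2.002 → t=0.400, apex=0.200, x_land=104.433, impact vy=-2.002
  bounce: vy ← 0.71·2.002 = 1.422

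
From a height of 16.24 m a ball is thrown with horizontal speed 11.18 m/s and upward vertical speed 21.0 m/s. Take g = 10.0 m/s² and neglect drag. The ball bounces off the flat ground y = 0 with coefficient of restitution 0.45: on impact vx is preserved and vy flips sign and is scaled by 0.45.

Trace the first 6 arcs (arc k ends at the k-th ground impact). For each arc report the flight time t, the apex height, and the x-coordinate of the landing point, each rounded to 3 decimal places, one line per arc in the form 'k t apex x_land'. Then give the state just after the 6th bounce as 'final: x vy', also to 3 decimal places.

1 4.867 38.290 54.417
2 2.491 7.754 82.261
3 1.121 1.570 94.791
4 0.504 0.318 100.430
5 0.227 0.064 102.967
6 0.102 0.013 104.109
final: 104.109 0.230

Arc 1: start y=16.240, vy=21.000 → t=4.867, apex=38.290, x_land=54.417, impact vy=-27.673
  bounce: vy ← 0.45·27.673 = 12.453
Arc 2: start y=0.000, vy=12.453 → t=2.491, apex=7.754, x_land=82.261, impact vy=-12.453
  bounce: vy ← 0.45·12.453 = 5.604
Arc 3: start y=0.000, vy=5.604 → t=1.121, apex=1.570, x_land=94.791, impact vy=-5.604
  bounce: vy ← 0.45·5.604 = 2.522
Arc 4: start y=0.000, vy=2.522 → t=0.504, apex=0.318, x_land=100.430, impact vy=-2.522
  bounce: vy ← 0.45·2.522 = 1.135
Arc 5: start y=0.000, vy=1.135 → t=0.227, apex=0.064, x_land=102.967, impact vy=-1.135
  bounce: vy ← 0.45·1.135 = 0.511
Arc 6: start y=0.000, vy=0.511 → t=0.102, apex=0.013, x_land=104.109, impact vy=-0.511
  bounce: vy ← 0.45·0.511 = 0.230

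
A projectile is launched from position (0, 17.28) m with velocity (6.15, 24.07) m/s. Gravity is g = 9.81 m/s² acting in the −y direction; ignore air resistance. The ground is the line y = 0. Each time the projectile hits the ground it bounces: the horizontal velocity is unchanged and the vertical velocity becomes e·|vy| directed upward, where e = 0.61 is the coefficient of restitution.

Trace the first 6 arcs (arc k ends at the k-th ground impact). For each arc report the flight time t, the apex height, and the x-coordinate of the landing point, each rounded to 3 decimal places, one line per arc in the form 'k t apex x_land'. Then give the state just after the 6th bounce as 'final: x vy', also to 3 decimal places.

1 5.543 46.809 34.088
2 3.769 17.418 57.267
3 2.299 6.481 71.405
4 1.402 2.412 80.030
5 0.855 0.897 85.291
6 0.522 0.334 88.500
final: 88.500 1.561

Arc 1: start y=17.280, vy=24.070 → t=5.543, apex=46.809, x_land=34.088, impact vy=-30.305
  bounce: vy ← 0.61·30.305 = 18.486
Arc 2: start y=0.000, vy=18.486 → t=3.769, apex=17.418, x_land=57.267, impact vy=-18.486
  bounce: vy ← 0.61·18.486 = 11.277
Arc 3: start y=0.000, vy=11.277 → t=2.299, apex=6.481, x_land=71.405, impact vy=-11.277
  bounce: vy ← 0.61·11.277 = 6.879
Arc 4: start y=0.000, vy=6.879 → t=1.402, apex=2.412, x_land=80.030, impact vy=-6.879
  bounce: vy ← 0.61·6.879 = 4.196
Arc 5: start y=0.000, vy=4.196 → t=0.855, apex=0.897, x_land=85.291, impact vy=-4.196
  bounce: vy ← 0.61·4.196 = 2.560
Arc 6: start y=0.000, vy=2.560 → t=0.522, apex=0.334, x_land=88.500, impact vy=-2.560
  bounce: vy ← 0.61·2.560 = 1.561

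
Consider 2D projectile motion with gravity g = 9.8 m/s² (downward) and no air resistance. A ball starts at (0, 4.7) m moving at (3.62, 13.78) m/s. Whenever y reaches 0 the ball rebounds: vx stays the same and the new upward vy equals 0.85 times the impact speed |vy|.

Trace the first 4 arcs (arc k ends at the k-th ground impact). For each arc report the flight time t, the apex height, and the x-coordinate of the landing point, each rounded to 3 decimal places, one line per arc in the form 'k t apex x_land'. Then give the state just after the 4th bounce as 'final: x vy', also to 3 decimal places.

1 3.120 14.388 11.293
2 2.913 10.395 21.839
3 2.476 7.511 30.802
4 2.105 5.426 38.421
final: 38.421 8.766

Arc 1: start y=4.700, vy=13.780 → t=3.120, apex=14.388, x_land=11.293, impact vy=-16.793
  bounce: vy ← 0.85·16.793 = 14.274
Arc 2: start y=0.000, vy=14.274 → t=2.913, apex=10.395, x_land=21.839, impact vy=-14.274
  bounce: vy ← 0.85·14.274 = 12.133
Arc 3: start y=0.000, vy=12.133 → t=2.476, apex=7.511, x_land=30.802, impact vy=-12.133
  bounce: vy ← 0.85·12.133 = 10.313
Arc 4: start y=0.000, vy=10.313 → t=2.105, apex=5.426, x_land=38.421, impact vy=-10.313
  bounce: vy ← 0.85·10.313 = 8.766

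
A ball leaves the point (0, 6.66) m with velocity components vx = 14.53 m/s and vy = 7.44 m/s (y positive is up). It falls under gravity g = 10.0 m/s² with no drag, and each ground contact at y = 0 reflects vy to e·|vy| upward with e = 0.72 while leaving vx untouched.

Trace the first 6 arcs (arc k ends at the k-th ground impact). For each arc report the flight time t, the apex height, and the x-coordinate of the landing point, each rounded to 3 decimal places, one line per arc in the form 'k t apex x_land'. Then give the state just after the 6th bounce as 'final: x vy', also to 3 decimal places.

1 2.117 9.428 30.762
2 1.977 4.887 59.493
3 1.424 2.534 80.179
4 1.025 1.313 95.073
5 0.738 0.681 105.797
6 0.531 0.353 113.518
final: 113.518 1.913

Arc 1: start y=6.660, vy=7.440 → t=2.117, apex=9.428, x_land=30.762, impact vy=-13.731
  bounce: vy ← 0.72·13.731 = 9.887
Arc 2: start y=0.000, vy=9.887 → t=1.977, apex=4.887, x_land=59.493, impact vy=-9.887
  bounce: vy ← 0.72·9.887 = 7.118
Arc 3: start y=0.000, vy=7.118 → t=1.424, apex=2.534, x_land=80.179, impact vy=-7.118
  bounce: vy ← 0.72·7.118 = 5.125
Arc 4: start y=0.000, vy=5.125 → t=1.025, apex=1.313, x_land=95.073, impact vy=-5.125
  bounce: vy ← 0.72·5.125 = 3.690
Arc 5: start y=0.000, vy=3.690 → t=0.738, apex=0.681, x_land=105.797, impact vy=-3.690
  bounce: vy ← 0.72·3.690 = 2.657
Arc 6: start y=0.000, vy=2.657 → t=0.531, apex=0.353, x_land=113.518, impact vy=-2.657
  bounce: vy ← 0.72·2.657 = 1.913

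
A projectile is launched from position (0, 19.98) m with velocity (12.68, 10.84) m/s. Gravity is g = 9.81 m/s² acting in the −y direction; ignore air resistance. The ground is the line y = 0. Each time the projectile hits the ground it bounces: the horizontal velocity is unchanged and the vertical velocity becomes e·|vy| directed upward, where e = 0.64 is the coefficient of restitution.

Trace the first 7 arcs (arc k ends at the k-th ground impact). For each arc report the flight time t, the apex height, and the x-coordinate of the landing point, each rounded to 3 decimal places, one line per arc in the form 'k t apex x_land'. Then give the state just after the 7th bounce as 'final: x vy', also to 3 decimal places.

1 3.406 25.969 43.187
2 2.945 10.637 80.533
3 1.885 4.357 104.434
4 1.206 1.785 119.731
5 0.772 0.731 129.521
6 0.494 0.299 135.786
7 0.316 0.123 139.796
final: 139.796 0.993

Arc 1: start y=19.980, vy=10.840 → t=3.406, apex=25.969, x_land=43.187, impact vy=-22.572
  bounce: vy ← 0.64·22.572 = 14.446
Arc 2: start y=0.000, vy=14.446 → t=2.945, apex=10.637, x_land=80.533, impact vy=-14.446
  bounce: vy ← 0.64·14.446 = 9.246
Arc 3: start y=0.000, vy=9.246 → t=1.885, apex=4.357, x_land=104.434, impact vy=-9.246
  bounce: vy ← 0.64·9.246 = 5.917
Arc 4: start y=0.000, vy=5.917 → t=1.206, apex=1.785, x_land=119.731, impact vy=-5.917
  bounce: vy ← 0.64·5.917 = 3.787
Arc 5: start y=0.000, vy=3.787 → t=0.772, apex=0.731, x_land=129.521, impact vy=-3.787
  bounce: vy ← 0.64·3.787 = 2.424
Arc 6: start y=0.000, vy=2.424 → t=0.494, apex=0.299, x_land=135.786, impact vy=-2.424
  bounce: vy ← 0.64·2.424 = 1.551
Arc 7: start y=0.000, vy=1.551 → t=0.316, apex=0.123, x_land=139.796, impact vy=-1.551
  bounce: vy ← 0.64·1.551 = 0.993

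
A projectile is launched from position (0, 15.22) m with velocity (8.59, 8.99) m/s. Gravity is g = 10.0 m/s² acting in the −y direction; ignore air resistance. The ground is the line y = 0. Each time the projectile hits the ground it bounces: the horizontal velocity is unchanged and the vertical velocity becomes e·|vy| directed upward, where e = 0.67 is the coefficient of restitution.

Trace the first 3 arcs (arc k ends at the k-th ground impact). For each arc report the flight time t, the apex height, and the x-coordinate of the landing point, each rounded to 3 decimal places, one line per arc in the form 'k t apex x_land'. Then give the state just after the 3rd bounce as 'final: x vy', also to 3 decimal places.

Arc 1: start y=15.220, vy=8.990 → t=2.862, apex=19.261, x_land=24.582, impact vy=-19.627
  bounce: vy ← 0.67·19.627 = 13.150
Arc 2: start y=0.000, vy=13.150 → t=2.630, apex=8.646, x_land=47.174, impact vy=-13.150
  bounce: vy ← 0.67·13.150 = 8.811
Arc 3: start y=0.000, vy=8.811 → t=1.762, apex=3.881, x_land=62.310, impact vy=-8.811
  bounce: vy ← 0.67·8.811 = 5.903

1 2.862 19.261 24.582
2 2.630 8.646 47.174
3 1.762 3.881 62.310
final: 62.310 5.903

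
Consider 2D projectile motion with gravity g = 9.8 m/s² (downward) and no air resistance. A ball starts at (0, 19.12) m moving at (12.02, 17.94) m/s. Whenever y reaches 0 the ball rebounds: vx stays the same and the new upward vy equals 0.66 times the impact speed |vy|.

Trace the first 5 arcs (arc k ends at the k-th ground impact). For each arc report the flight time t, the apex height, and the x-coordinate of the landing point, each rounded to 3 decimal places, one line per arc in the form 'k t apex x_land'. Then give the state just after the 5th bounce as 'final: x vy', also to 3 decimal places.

Arc 1: start y=19.120, vy=17.940 → t=4.524, apex=35.541, x_land=54.376, impact vy=-26.393
  bounce: vy ← 0.66·26.393 = 17.419
Arc 2: start y=0.000, vy=17.419 → t=3.555, apex=15.481, x_land=97.107, impact vy=-17.419
  bounce: vy ← 0.66·17.419 = 11.497
Arc 3: start y=0.000, vy=11.497 → t=2.346, apex=6.744, x_land=125.309, impact vy=-11.497
  bounce: vy ← 0.66·11.497 = 7.588
Arc 4: start y=0.000, vy=7.588 → t=1.549, apex=2.938, x_land=143.923, impact vy=-7.588
  bounce: vy ← 0.66·7.588 = 5.008
Arc 5: start y=0.000, vy=5.008 → t=1.022, apex=1.280, x_land=156.208, impact vy=-5.008
  bounce: vy ← 0.66·5.008 = 3.305

1 4.524 35.541 54.376
2 3.555 15.481 97.107
3 2.346 6.744 125.309
4 1.549 2.938 143.923
5 1.022 1.280 156.208
final: 156.208 3.305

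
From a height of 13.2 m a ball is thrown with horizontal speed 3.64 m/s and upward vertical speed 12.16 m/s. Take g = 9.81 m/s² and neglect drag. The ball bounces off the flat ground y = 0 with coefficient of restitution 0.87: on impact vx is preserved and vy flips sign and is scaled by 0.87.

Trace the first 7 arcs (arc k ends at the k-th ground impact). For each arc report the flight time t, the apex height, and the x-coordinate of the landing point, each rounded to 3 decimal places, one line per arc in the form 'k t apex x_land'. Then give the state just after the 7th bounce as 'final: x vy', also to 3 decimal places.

Arc 1: start y=13.200, vy=12.160 → t=3.296, apex=20.736, x_land=11.996, impact vy=-20.171
  bounce: vy ← 0.87·20.171 = 17.548
Arc 2: start y=0.000, vy=17.548 → t=3.578, apex=15.695, x_land=25.019, impact vy=-17.548
  bounce: vy ← 0.87·17.548 = 15.267
Arc 3: start y=0.000, vy=15.267 → t=3.113, apex=11.880, x_land=36.349, impact vy=-15.267
  bounce: vy ← 0.87·15.267 = 13.282
Arc 4: start y=0.000, vy=13.282 → t=2.708, apex=8.992, x_land=46.205, impact vy=-13.282
  bounce: vy ← 0.87·13.282 = 11.556
Arc 5: start y=0.000, vy=11.556 → t=2.356, apex=6.806, x_land=54.781, impact vy=-11.556
  bounce: vy ← 0.87·11.556 = 10.053
Arc 6: start y=0.000, vy=10.053 → t=2.050, apex=5.151, x_land=62.241, impact vy=-10.053
  bounce: vy ← 0.87·10.053 = 8.746
Arc 7: start y=0.000, vy=8.746 → t=1.783, apex=3.899, x_land=68.732, impact vy=-8.746
  bounce: vy ← 0.87·8.746 = 7.609

1 3.296 20.736 11.996
2 3.578 15.695 25.019
3 3.113 11.880 36.349
4 2.708 8.992 46.205
5 2.356 6.806 54.781
6 2.050 5.151 62.241
7 1.783 3.899 68.732
final: 68.732 7.609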